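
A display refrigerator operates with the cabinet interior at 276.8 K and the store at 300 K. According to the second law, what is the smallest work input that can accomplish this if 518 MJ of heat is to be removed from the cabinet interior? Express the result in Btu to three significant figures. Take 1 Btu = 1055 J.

The reservoir spacing is ΔT = 300 − 276.8 = 23.20 K.
The reversible limit is COP_R = T_C/ΔT = 11.93, so W_min = Q_C/COP = Q_C·ΔT/T_C.
W_min = 518.0 × 23.20/276.80 = 43.42 MJ = 41150 Btu.

41200 Btu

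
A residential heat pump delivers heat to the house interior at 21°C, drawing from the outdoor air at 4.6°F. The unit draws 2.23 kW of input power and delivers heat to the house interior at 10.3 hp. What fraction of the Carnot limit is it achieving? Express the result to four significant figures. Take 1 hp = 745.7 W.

Converting, Q̇_H = 10.30 hp = 7.681 kW, so COP_actual = Q̇_H/Ẇ = 7.681/2.230 = 3.444.
In absolute terms T_C = 257.93 K and T_H = 294.15 K, so ΔT = 36.22 K.
COP_Carnot = T_H/ΔT = 294.15/36.22 = 8.121.
η_II = COP_actual/COP_Carnot = 3.444/8.121 = 0.4241.

0.4241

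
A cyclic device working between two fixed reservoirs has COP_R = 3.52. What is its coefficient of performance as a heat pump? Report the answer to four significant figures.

4.520

The first law on one cycle gives Q_H = Q_C + W, so Q_H/W = Q_C/W + 1.
COP_HP = COP_R + 1 = 3.52 + 1 = 4.52.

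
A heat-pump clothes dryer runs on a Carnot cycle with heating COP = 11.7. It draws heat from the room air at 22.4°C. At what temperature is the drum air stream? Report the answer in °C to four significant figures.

COP_HP = T_H/(T_H − T_C) rearranges to T_H = COP·T_C/(COP − 1).
With T_C = 295.55 K, T_H = 11.7 × 295.55/10.70 = 323.17 K.
Converting, 323.17 K = 50.02°C.

50.02 °C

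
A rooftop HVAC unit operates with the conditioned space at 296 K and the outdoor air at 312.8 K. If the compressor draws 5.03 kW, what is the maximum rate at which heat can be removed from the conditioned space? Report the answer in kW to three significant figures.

The reservoir spacing is ΔT = 312.8 − 296 = 16.80 K.
COP_Carnot = T_C/ΔT = 296.00/16.80 = 17.62.
Q̇_max = COP_Carnot × Ẇ = 17.62 × 5.030 kW = 88.62 kW.

88.6 kW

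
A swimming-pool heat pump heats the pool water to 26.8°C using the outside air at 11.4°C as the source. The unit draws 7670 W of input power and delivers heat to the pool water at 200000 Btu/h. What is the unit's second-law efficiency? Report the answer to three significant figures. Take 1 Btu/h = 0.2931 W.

Converting, Q̇_H = 200000 Btu/h = 58620 W, so COP_actual = Q̇_H/Ẇ = 58620/7670 = 7.643.
In absolute terms T_C = 284.55 K and T_H = 299.95 K, so ΔT = 15.40 K.
COP_Carnot = T_H/ΔT = 299.95/15.40 = 19.48.
η_II = COP_actual/COP_Carnot = 7.643/19.48 = 0.3924.

0.392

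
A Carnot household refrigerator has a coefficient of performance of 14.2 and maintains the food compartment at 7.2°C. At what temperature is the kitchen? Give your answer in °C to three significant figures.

COP_R = T_C/(T_H − T_C) gives T_H − T_C = T_C/COP.
With T_C = 280.35 K, T_H = 280.35 × (1 + 1/14.2) = 300.09 K.
Converting, 300.09 K = 26.94°C.

26.9 °C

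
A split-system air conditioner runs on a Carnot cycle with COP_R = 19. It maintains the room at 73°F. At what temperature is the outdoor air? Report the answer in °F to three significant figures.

COP_R = T_C/(T_H − T_C) gives T_H − T_C = T_C/COP.
With T_C = 295.93 K, T_H = 295.93 × (1 + 1/19) = 311.50 K.
Converting, 311.50 K = 101.04°F.

101 °F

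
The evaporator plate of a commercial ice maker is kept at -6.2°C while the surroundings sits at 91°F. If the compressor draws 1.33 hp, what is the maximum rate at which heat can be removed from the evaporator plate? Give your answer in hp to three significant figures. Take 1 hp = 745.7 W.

In absolute terms T_C = 266.95 K and T_H = 305.93 K, so ΔT = 38.98 K.
COP_Carnot = T_C/ΔT = 266.95/38.98 = 6.849.
Q̇_max = COP_Carnot × Ẇ = 6.849 × 1.330 hp = 9.109 hp.

9.11 hp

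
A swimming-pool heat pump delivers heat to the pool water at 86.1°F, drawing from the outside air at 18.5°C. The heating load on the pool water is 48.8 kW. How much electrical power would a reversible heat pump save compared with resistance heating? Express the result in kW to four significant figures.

In absolute terms T_C = 291.65 K and T_H = 303.21 K, so ΔT = 11.56 K.
COP_Carnot = T_H/ΔT = 303.21/11.56 = 26.24.
Resistance heating needs Ẇ_res = Q̇_H = 48.80 kW; the reversible heat pump needs only Ẇ_hp = Q̇_H/COP = 1.860 kW.
Saving = 48.80 − 1.860 = 46.94 kW.

46.94 kW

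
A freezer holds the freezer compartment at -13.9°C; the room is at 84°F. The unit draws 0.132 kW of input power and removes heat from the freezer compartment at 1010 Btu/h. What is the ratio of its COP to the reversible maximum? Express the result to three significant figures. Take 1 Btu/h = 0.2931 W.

Converting, Q̇_C = 1010 Btu/h = 0.2960 kW, so COP_actual = Q̇_C/Ẇ = 0.2960/0.1320 = 2.243.
In absolute terms T_C = 259.25 K and T_H = 302.04 K, so ΔT = 42.79 K.
COP_Carnot = T_C/ΔT = 259.25/42.79 = 6.059.
η_II = COP_actual/COP_Carnot = 2.243/6.059 = 0.3701.

0.370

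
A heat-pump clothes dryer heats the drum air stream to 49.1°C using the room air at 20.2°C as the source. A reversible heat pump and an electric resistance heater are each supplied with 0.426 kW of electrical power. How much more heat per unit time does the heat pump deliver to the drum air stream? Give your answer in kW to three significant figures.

4.32 kW

In absolute terms T_C = 293.35 K and T_H = 322.25 K, so ΔT = 28.90 K.
COP_Carnot = T_H/ΔT = 322.25/28.90 = 11.15.
The heat pump delivers Q̇_H = COP × Ẇ = 4.750 kW; the resistance heater delivers Ẇ = 0.4260 kW.
Extra = (COP − 1)·Ẇ = 4.324 kW.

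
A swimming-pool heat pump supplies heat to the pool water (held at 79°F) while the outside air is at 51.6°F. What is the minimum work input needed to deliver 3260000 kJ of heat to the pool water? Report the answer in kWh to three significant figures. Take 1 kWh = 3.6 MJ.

In absolute terms T_C = 284.04 K and T_H = 299.26 K, so ΔT = 15.22 K.
The reversible limit is COP_HP = T_H/ΔT = 19.66, so W_min = Q_H/COP = Q_H·ΔT/T_H.
W_min = 3260000 × 15.22/299.26 = 165800 kJ = 46.06 kWh.

46.1 kWh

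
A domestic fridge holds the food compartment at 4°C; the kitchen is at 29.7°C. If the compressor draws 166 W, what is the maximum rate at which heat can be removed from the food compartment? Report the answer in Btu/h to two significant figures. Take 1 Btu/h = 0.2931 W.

In absolute terms T_C = 277.15 K and T_H = 302.85 K, so ΔT = 25.70 K.
COP_Carnot = T_C/ΔT = 277.15/25.70 = 10.78.
Q̇_max = COP_Carnot × Ẇ = 10.78 × 166.0 W = 1790 W = 6108 Btu/h.

6100 Btu/h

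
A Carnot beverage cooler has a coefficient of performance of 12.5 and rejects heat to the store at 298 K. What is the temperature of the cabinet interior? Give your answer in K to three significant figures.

276 K

For a Carnot refrigerator COP_R = T_C/(T_H − T_C), so T_C = COP·T_H/(1 + COP).
With T_H = 298.00 K, T_C = 12.5 × 298.00/13.50 = 275.93 K.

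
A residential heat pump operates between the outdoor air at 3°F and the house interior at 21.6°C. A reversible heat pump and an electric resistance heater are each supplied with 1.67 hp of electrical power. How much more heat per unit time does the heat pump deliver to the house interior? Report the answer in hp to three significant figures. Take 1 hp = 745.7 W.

11.4 hp

In absolute terms T_C = 257.04 K and T_H = 294.75 K, so ΔT = 37.71 K.
COP_Carnot = T_H/ΔT = 294.75/37.71 = 7.816.
The heat pump delivers Q̇_H = COP × Ẇ = 13.05 hp; the resistance heater delivers Ẇ = 1.670 hp.
Extra = (COP − 1)·Ẇ = 11.38 hp.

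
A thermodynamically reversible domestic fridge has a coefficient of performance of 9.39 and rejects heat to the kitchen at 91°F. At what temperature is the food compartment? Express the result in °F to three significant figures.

38.0 °F

For a Carnot refrigerator COP_R = T_C/(T_H − T_C), so T_C = COP·T_H/(1 + COP).
With T_H = 305.93 K, T_C = 9.39 × 305.93/10.39 = 276.48 K.
Converting, 276.48 K = 38.00°F.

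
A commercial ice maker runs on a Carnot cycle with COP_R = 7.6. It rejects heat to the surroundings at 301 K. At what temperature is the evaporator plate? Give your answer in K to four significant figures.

266.0 K

For a Carnot refrigerator COP_R = T_C/(T_H − T_C), so T_C = COP·T_H/(1 + COP).
With T_H = 301.00 K, T_C = 7.6 × 301.00/8.600 = 266.00 K.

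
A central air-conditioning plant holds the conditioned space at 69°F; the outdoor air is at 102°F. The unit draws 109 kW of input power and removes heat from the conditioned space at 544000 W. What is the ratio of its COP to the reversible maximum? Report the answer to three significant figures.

Converting, Q̇_C = 544000 W = 544.0 kW, so COP_actual = Q̇_C/Ẇ = 544.0/109.0 = 4.991.
In absolute terms T_C = 293.71 K and T_H = 312.04 K, so ΔT = 18.33 K.
COP_Carnot = T_C/ΔT = 293.71/18.33 = 16.02.
η_II = COP_actual/COP_Carnot = 4.991/16.02 = 0.3115.

0.312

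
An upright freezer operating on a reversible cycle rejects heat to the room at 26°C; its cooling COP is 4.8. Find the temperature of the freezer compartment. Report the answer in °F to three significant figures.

For a Carnot refrigerator COP_R = T_C/(T_H − T_C), so T_C = COP·T_H/(1 + COP).
With T_H = 299.15 K, T_C = 4.8 × 299.15/5.800 = 247.57 K.
Converting, 247.57 K = -14.04°F.

-14.0 °F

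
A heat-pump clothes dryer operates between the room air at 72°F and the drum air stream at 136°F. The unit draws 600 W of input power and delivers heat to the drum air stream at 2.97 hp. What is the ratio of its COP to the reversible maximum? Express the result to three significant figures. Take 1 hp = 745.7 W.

0.397

Converting, Q̇_H = 2.970 hp = 2215 W, so COP_actual = Q̇_H/Ẇ = 2215/600.0 = 3.691.
In absolute terms T_C = 295.37 K and T_H = 330.93 K, so ΔT = 35.56 K.
COP_Carnot = T_H/ΔT = 330.93/35.56 = 9.307.
η_II = COP_actual/COP_Carnot = 3.691/9.307 = 0.3966.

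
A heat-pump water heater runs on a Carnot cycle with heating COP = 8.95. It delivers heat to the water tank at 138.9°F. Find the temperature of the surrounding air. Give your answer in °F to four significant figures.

COP_HP = T_H/(T_H − T_C) gives T_H − T_C = T_H/COP.
With T_H = 332.54 K, T_C = 332.54 × (1 − 1/8.95) = 295.38 K.
Converting, 295.38 K = 72.02°F.

72.02 °F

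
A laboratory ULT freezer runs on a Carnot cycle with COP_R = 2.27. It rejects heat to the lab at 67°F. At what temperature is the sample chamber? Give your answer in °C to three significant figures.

-70.0 °C

For a Carnot refrigerator COP_R = T_C/(T_H − T_C), so T_C = COP·T_H/(1 + COP).
With T_H = 292.59 K, T_C = 2.27 × 292.59/3.270 = 203.12 K.
Converting, 203.12 K = -70.03°C.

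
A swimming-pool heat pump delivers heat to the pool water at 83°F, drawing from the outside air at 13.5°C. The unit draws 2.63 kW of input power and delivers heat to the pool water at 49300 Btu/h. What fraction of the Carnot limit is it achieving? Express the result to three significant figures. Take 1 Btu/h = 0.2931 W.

0.270

Converting, Q̇_H = 49300 Btu/h = 14.45 kW, so COP_actual = Q̇_H/Ẇ = 14.45/2.630 = 5.494.
In absolute terms T_C = 286.65 K and T_H = 301.48 K, so ΔT = 14.83 K.
COP_Carnot = T_H/ΔT = 301.48/14.83 = 20.32.
η_II = COP_actual/COP_Carnot = 5.494/20.32 = 0.2703.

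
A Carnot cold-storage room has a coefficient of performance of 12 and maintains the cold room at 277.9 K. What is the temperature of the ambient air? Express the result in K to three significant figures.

COP_R = T_C/(T_H − T_C) gives T_H − T_C = T_C/COP.
With T_C = 277.90 K, T_H = 277.90 × (1 + 1/12) = 301.06 K.

301 K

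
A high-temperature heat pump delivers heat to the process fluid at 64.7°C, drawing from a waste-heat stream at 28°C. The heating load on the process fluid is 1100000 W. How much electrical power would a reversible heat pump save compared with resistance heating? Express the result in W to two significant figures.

In absolute terms T_C = 301.15 K and T_H = 337.85 K, so ΔT = 36.70 K.
COP_Carnot = T_H/ΔT = 337.85/36.70 = 9.206.
Resistance heating needs Ẇ_res = Q̇_H = 1100000 W; the reversible heat pump needs only Ẇ_hp = Q̇_H/COP = 119500 W.
Saving = 1100000 − 119500 = 980500 W.

980000 W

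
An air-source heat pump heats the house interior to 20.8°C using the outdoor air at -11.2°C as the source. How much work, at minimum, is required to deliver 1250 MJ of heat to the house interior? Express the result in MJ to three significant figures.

136 MJ

In absolute terms T_C = 261.95 K and T_H = 293.95 K, so ΔT = 32.00 K.
The reversible limit is COP_HP = T_H/ΔT = 9.186, so W_min = Q_H/COP = Q_H·ΔT/T_H.
W_min = 1250 × 32.00/293.95 = 136.1 MJ.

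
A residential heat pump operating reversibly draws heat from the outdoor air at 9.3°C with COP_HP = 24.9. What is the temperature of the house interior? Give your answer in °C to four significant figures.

21.12 °C

COP_HP = T_H/(T_H − T_C) rearranges to T_H = COP·T_C/(COP − 1).
With T_C = 282.45 K, T_H = 24.9 × 282.45/23.90 = 294.27 K.
Converting, 294.27 K = 21.12°C.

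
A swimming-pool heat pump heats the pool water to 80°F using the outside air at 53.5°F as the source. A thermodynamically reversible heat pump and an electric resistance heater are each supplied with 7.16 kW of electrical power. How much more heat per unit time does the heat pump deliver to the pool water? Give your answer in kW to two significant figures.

140 kW

In absolute terms T_C = 285.09 K and T_H = 299.82 K, so ΔT = 14.72 K.
COP_Carnot = T_H/ΔT = 299.82/14.72 = 20.36.
The heat pump delivers Q̇_H = COP × Ẇ = 145.8 kW; the resistance heater delivers Ẇ = 7.160 kW.
Extra = (COP − 1)·Ẇ = 138.7 kW.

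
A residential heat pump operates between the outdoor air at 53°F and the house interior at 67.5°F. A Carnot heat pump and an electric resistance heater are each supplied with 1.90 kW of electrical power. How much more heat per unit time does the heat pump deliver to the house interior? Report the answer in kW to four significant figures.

In absolute terms T_C = 284.82 K and T_H = 292.87 K, so ΔT = 8.056 K.
COP_Carnot = T_H/ΔT = 292.87/8.056 = 36.36.
The heat pump delivers Q̇_H = COP × Ẇ = 69.08 kW; the resistance heater delivers Ẇ = 1.900 kW.
Extra = (COP − 1)·Ẇ = 67.18 kW.

67.18 kW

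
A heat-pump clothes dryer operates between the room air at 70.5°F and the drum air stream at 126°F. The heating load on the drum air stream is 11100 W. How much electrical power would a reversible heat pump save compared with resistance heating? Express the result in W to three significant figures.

10000 W

In absolute terms T_C = 294.54 K and T_H = 325.37 K, so ΔT = 30.83 K.
COP_Carnot = T_H/ΔT = 325.37/30.83 = 10.55.
Resistance heating needs Ẇ_res = Q̇_H = 11100 W; the reversible heat pump needs only Ẇ_hp = Q̇_H/COP = 1052 W.
Saving = 11100 − 1052 = 10050 W.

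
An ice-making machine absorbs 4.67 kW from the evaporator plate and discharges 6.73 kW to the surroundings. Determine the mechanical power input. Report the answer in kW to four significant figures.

2.060 kW

For a cyclic device the first law requires Q̇_H = Q̇_C + Ẇ.
Ẇ = Q̇_H − Q̇_C = 2.060 kW.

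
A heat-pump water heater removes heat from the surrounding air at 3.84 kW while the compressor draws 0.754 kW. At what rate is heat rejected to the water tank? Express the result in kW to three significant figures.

For a cyclic device the first law requires Q̇_H = Q̇_C + Ẇ.
Q̇_H = Q̇_C + Ẇ = 4.594 kW.

4.59 kW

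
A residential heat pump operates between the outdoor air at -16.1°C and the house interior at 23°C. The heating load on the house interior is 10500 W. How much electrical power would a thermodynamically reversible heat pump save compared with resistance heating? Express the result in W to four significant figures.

In absolute terms T_C = 257.05 K and T_H = 296.15 K, so ΔT = 39.10 K.
COP_Carnot = T_H/ΔT = 296.15/39.10 = 7.574.
Resistance heating needs Ẇ_res = Q̇_H = 10500 W; the reversible heat pump needs only Ẇ_hp = Q̇_H/COP = 1386 W.
Saving = 10500 − 1386 = 9114 W.

9114 W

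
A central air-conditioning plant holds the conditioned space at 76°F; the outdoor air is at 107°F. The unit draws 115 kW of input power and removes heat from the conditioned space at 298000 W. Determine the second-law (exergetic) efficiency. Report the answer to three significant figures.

0.150

Converting, Q̇_C = 298000 W = 298.0 kW, so COP_actual = Q̇_C/Ẇ = 298.0/115.0 = 2.591.
In absolute terms T_C = 297.59 K and T_H = 314.82 K, so ΔT = 17.22 K.
COP_Carnot = T_C/ΔT = 297.59/17.22 = 17.28.
η_II = COP_actual/COP_Carnot = 2.591/17.28 = 0.1500.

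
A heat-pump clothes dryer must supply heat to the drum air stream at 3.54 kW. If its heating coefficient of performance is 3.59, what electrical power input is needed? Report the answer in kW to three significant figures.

0.986 kW

Ẇ = Q̇_H/COP_HP = 3.540/3.59 = 0.9861 kW.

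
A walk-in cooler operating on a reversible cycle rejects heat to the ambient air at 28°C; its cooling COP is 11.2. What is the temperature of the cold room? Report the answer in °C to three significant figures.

3.32 °C

For a Carnot refrigerator COP_R = T_C/(T_H − T_C), so T_C = COP·T_H/(1 + COP).
With T_H = 301.15 K, T_C = 11.2 × 301.15/12.20 = 276.47 K.
Converting, 276.47 K = 3.32°C.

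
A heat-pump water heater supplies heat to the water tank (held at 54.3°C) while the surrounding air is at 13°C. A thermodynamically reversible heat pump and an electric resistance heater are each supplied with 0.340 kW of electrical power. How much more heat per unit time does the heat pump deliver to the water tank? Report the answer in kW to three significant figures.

In absolute terms T_C = 286.15 K and T_H = 327.45 K, so ΔT = 41.30 K.
COP_Carnot = T_H/ΔT = 327.45/41.30 = 7.929.
The heat pump delivers Q̇_H = COP × Ẇ = 2.696 kW; the resistance heater delivers Ẇ = 0.3400 kW.
Extra = (COP − 1)·Ẇ = 2.356 kW.

2.36 kW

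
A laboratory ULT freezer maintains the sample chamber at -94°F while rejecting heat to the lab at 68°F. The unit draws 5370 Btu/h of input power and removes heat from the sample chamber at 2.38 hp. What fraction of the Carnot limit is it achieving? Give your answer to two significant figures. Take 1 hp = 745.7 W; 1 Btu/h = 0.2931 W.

Converting, Q̇_C = 2.380 hp = 6055 Btu/h, so COP_actual = Q̇_C/Ẇ = 6055/5370 = 1.128.
In absolute terms T_C = 203.15 K and T_H = 293.15 K, so ΔT = 90.00 K.
COP_Carnot = T_C/ΔT = 203.15/90.00 = 2.257.
η_II = COP_actual/COP_Carnot = 1.128/2.257 = 0.4995.

0.50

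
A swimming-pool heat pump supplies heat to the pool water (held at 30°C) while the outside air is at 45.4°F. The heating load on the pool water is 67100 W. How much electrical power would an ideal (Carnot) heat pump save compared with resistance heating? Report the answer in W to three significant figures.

62100 W

In absolute terms T_C = 280.59 K and T_H = 303.15 K, so ΔT = 22.56 K.
COP_Carnot = T_H/ΔT = 303.15/22.56 = 13.44.
Resistance heating needs Ẇ_res = Q̇_H = 67100 W; the reversible heat pump needs only Ẇ_hp = Q̇_H/COP = 4993 W.
Saving = 67100 − 4993 = 62110 W.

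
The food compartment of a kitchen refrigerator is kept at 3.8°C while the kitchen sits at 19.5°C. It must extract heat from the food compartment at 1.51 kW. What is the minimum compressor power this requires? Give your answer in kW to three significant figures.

0.0856 kW

In absolute terms T_C = 276.95 K and T_H = 292.65 K, so ΔT = 15.70 K.
COP_Carnot = T_C/ΔT = 276.95/15.70 = 17.64.
Ẇ_min = Q̇/COP_Carnot = 1.510/17.64 = 0.08560 kW.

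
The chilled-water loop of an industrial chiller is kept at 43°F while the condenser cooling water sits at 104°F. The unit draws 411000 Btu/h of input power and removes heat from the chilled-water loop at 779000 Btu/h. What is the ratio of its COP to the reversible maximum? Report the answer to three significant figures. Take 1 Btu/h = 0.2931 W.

0.230

COP_actual = Q̇_C/Ẇ = 779000/411000 = 1.895.
In absolute terms T_C = 279.26 K and T_H = 313.15 K, so ΔT = 33.89 K.
COP_Carnot = T_C/ΔT = 279.26/33.89 = 8.240.
η_II = COP_actual/COP_Carnot = 1.895/8.240 = 0.2300.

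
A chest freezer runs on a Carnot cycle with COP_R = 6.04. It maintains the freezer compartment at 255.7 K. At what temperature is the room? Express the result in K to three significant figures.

298 K

COP_R = T_C/(T_H − T_C) gives T_H − T_C = T_C/COP.
With T_C = 255.70 K, T_H = 255.70 × (1 + 1/6.04) = 298.03 K.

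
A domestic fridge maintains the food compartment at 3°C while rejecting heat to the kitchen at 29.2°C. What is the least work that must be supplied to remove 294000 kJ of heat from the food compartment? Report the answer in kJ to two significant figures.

In absolute terms T_C = 276.15 K and T_H = 302.35 K, so ΔT = 26.20 K.
The reversible limit is COP_R = T_C/ΔT = 10.54, so W_min = Q_C/COP = Q_C·ΔT/T_C.
W_min = 294000 × 26.20/276.15 = 27890 kJ.

28000 kJ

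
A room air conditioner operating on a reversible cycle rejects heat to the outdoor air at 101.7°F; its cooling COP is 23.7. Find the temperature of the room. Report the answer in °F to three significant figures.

For a Carnot refrigerator COP_R = T_C/(T_H − T_C), so T_C = COP·T_H/(1 + COP).
With T_H = 311.87 K, T_C = 23.7 × 311.87/24.70 = 299.25 K.
Converting, 299.25 K = 78.97°F.

79.0 °F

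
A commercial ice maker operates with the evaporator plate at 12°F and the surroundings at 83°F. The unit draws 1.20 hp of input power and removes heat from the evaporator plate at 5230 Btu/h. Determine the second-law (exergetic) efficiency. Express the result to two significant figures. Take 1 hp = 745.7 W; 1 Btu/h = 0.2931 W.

0.26

Converting, Q̇_C = 5230 Btu/h = 2.056 hp, so COP_actual = Q̇_C/Ẇ = 2.056/1.200 = 1.713.
In absolute terms T_C = 262.04 K and T_H = 301.48 K, so ΔT = 39.44 K.
COP_Carnot = T_C/ΔT = 262.04/39.44 = 6.643.
η_II = COP_actual/COP_Carnot = 1.713/6.643 = 0.2579.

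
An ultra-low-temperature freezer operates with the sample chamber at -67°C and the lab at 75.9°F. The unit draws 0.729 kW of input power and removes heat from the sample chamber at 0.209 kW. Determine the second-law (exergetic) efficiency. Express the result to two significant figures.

0.13

COP_actual = Q̇_C/Ẇ = 0.2090/0.7290 = 0.2867.
In absolute terms T_C = 206.15 K and T_H = 297.54 K, so ΔT = 91.39 K.
COP_Carnot = T_C/ΔT = 206.15/91.39 = 2.256.
η_II = COP_actual/COP_Carnot = 0.2867/2.256 = 0.1271.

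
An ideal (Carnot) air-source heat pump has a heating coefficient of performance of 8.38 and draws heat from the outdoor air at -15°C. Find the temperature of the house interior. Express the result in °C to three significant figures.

20.0 °C

COP_HP = T_H/(T_H − T_C) rearranges to T_H = COP·T_C/(COP − 1).
With T_C = 258.15 K, T_H = 8.38 × 258.15/7.380 = 293.13 K.
Converting, 293.13 K = 19.98°C.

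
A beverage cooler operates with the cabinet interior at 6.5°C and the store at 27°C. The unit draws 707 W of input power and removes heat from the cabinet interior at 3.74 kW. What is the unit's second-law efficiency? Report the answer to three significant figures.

0.388

Converting, Q̇_C = 3.740 kW = 3740 W, so COP_actual = Q̇_C/Ẇ = 3740/707.0 = 5.290.
In absolute terms T_C = 279.65 K and T_H = 300.15 K, so ΔT = 20.50 K.
COP_Carnot = T_C/ΔT = 279.65/20.50 = 13.64.
η_II = COP_actual/COP_Carnot = 5.290/13.64 = 0.3878.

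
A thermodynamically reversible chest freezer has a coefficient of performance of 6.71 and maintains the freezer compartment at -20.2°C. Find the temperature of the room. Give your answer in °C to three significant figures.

17.5 °C

COP_R = T_C/(T_H − T_C) gives T_H − T_C = T_C/COP.
With T_C = 252.95 K, T_H = 252.95 × (1 + 1/6.71) = 290.65 K.
Converting, 290.65 K = 17.50°C.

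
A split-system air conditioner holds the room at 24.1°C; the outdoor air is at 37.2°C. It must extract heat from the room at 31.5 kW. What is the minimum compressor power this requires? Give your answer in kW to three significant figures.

In absolute terms T_C = 297.25 K and T_H = 310.35 K, so ΔT = 13.10 K.
COP_Carnot = T_C/ΔT = 297.25/13.10 = 22.69.
Ẇ_min = Q̇/COP_Carnot = 31.50/22.69 = 1.388 kW.

1.39 kW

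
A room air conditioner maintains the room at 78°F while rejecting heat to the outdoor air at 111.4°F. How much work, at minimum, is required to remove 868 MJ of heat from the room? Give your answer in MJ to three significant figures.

In absolute terms T_C = 298.71 K and T_H = 317.26 K, so ΔT = 18.56 K.
The reversible limit is COP_R = T_C/ΔT = 16.10, so W_min = Q_C/COP = Q_C·ΔT/T_C.
W_min = 868.0 × 18.56/298.71 = 53.92 MJ.

53.9 MJ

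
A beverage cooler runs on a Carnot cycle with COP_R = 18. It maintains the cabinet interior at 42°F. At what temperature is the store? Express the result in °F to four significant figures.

COP_R = T_C/(T_H − T_C) gives T_H − T_C = T_C/COP.
With T_C = 278.71 K, T_H = 278.71 × (1 + 1/18) = 294.19 K.
Converting, 294.19 K = 69.87°F.

69.87 °F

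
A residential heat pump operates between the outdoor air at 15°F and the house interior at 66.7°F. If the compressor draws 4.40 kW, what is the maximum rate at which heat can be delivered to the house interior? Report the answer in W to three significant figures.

In absolute terms T_C = 263.71 K and T_H = 292.43 K, so ΔT = 28.72 K.
COP_Carnot = T_H/ΔT = 292.43/28.72 = 10.18.
Q̇_max = COP_Carnot × Ẇ = 10.18 × 4.400 kW = 44.80 kW = 44800 W.

44800 W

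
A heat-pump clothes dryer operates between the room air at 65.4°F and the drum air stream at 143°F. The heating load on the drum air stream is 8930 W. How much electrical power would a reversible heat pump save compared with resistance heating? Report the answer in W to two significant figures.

In absolute terms T_C = 291.71 K and T_H = 334.82 K, so ΔT = 43.11 K.
COP_Carnot = T_H/ΔT = 334.82/43.11 = 7.766.
Resistance heating needs Ẇ_res = Q̇_H = 8930 W; the reversible heat pump needs only Ẇ_hp = Q̇_H/COP = 1150 W.
Saving = 8930 − 1150 = 7780 W.

7800 W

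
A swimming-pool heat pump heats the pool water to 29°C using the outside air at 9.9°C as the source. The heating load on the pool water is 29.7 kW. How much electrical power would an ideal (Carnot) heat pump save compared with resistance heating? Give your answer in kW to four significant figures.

In absolute terms T_C = 283.05 K and T_H = 302.15 K, so ΔT = 19.10 K.
COP_Carnot = T_H/ΔT = 302.15/19.10 = 15.82.
Resistance heating needs Ẇ_res = Q̇_H = 29.70 kW; the reversible heat pump needs only Ẇ_hp = Q̇_H/COP = 1.877 kW.
Saving = 29.70 − 1.877 = 27.82 kW.

27.82 kW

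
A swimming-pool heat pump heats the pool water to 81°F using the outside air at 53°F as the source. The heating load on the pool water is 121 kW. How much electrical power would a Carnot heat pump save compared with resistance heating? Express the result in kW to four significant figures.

In absolute terms T_C = 284.82 K and T_H = 300.37 K, so ΔT = 15.56 K.
COP_Carnot = T_H/ΔT = 300.37/15.56 = 19.31.
Resistance heating needs Ẇ_res = Q̇_H = 121.0 kW; the reversible heat pump needs only Ẇ_hp = Q̇_H/COP = 6.266 kW.
Saving = 121.0 − 6.266 = 114.7 kW.

114.7 kW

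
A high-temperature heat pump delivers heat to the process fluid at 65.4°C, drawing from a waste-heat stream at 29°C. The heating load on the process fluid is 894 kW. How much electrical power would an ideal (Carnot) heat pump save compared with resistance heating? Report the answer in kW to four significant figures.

In absolute terms T_C = 302.15 K and T_H = 338.55 K, so ΔT = 36.40 K.
COP_Carnot = T_H/ΔT = 338.55/36.40 = 9.301.
Resistance heating needs Ẇ_res = Q̇_H = 894.0 kW; the reversible heat pump needs only Ẇ_hp = Q̇_H/COP = 96.12 kW.
Saving = 894.0 − 96.12 = 797.9 kW.

797.9 kW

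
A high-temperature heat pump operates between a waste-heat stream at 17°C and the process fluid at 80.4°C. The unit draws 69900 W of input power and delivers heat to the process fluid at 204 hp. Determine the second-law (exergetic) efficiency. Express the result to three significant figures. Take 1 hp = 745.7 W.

Converting, Q̇_H = 204.0 hp = 152100 W, so COP_actual = Q̇_H/Ẇ = 152100/69900 = 2.176.
In absolute terms T_C = 290.15 K and T_H = 353.55 K, so ΔT = 63.40 K.
COP_Carnot = T_H/ΔT = 353.55/63.40 = 5.576.
η_II = COP_actual/COP_Carnot = 2.176/5.576 = 0.3903.

0.390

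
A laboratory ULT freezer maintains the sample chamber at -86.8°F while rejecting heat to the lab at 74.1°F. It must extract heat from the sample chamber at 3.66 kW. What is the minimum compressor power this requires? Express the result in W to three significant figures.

In absolute terms T_C = 207.15 K and T_H = 296.54 K, so ΔT = 89.39 K.
COP_Carnot = T_C/ΔT = 207.15/89.39 = 2.317.
Ẇ_min = Q̇/COP_Carnot = 3.660/2.317 = 1.579 kW = 1579 W.

1580 W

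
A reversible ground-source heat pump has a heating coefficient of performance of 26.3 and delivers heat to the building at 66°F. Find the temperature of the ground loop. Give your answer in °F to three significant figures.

46.0 °F

COP_HP = T_H/(T_H − T_C) gives T_H − T_C = T_H/COP.
With T_H = 292.04 K, T_C = 292.04 × (1 − 1/26.3) = 280.93 K.
Converting, 280.93 K = 46.01°F.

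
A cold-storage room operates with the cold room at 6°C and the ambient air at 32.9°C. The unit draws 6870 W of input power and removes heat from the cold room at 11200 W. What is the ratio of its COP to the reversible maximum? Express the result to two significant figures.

0.16

COP_actual = Q̇_C/Ẇ = 11200/6870 = 1.630.
In absolute terms T_C = 279.15 K and T_H = 306.05 K, so ΔT = 26.90 K.
COP_Carnot = T_C/ΔT = 279.15/26.90 = 10.38.
η_II = COP_actual/COP_Carnot = 1.630/10.38 = 0.1571.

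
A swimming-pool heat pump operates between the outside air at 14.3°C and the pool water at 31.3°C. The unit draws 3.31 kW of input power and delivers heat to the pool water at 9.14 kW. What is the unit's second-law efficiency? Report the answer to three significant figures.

0.154

COP_actual = Q̇_H/Ẇ = 9.140/3.310 = 2.761.
In absolute terms T_C = 287.45 K and T_H = 304.45 K, so ΔT = 17.00 K.
COP_Carnot = T_H/ΔT = 304.45/17.00 = 17.91.
η_II = COP_actual/COP_Carnot = 2.761/17.91 = 0.1542.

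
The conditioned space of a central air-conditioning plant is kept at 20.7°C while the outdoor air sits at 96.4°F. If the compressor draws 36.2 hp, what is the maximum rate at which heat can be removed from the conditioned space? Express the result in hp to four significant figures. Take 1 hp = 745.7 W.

In absolute terms T_C = 293.85 K and T_H = 308.93 K, so ΔT = 15.08 K.
COP_Carnot = T_C/ΔT = 293.85/15.08 = 19.49.
Q̇_max = COP_Carnot × Ẇ = 19.49 × 36.20 hp = 705.5 hp.

705.5 hp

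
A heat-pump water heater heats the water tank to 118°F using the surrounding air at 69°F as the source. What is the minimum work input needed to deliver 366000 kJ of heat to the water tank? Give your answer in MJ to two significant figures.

31 MJ

In absolute terms T_C = 293.71 K and T_H = 320.93 K, so ΔT = 27.22 K.
The reversible limit is COP_HP = T_H/ΔT = 11.79, so W_min = Q_H/COP = Q_H·ΔT/T_H.
W_min = 366000 × 27.22/320.93 = 31050 kJ = 31.05 MJ.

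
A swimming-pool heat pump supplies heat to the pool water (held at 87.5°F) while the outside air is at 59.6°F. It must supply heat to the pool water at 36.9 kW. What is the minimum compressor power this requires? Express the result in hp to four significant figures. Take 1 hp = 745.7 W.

In absolute terms T_C = 288.48 K and T_H = 303.98 K, so ΔT = 15.50 K.
COP_Carnot = T_H/ΔT = 303.98/15.50 = 19.61.
Ẇ_min = Q̇/COP_Carnot = 36.90/19.61 = 1.882 kW = 2.523 hp.

2.523 hp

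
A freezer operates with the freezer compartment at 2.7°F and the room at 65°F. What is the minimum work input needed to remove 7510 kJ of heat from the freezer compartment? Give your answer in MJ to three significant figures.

1.01 MJ

In absolute terms T_C = 256.87 K and T_H = 291.48 K, so ΔT = 34.61 K.
The reversible limit is COP_R = T_C/ΔT = 7.422, so W_min = Q_C/COP = Q_C·ΔT/T_C.
W_min = 7510 × 34.61/256.87 = 1012 kJ = 1.012 MJ.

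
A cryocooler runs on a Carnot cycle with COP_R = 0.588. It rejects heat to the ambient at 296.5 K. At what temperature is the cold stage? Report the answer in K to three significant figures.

For a Carnot refrigerator COP_R = T_C/(T_H − T_C), so T_C = COP·T_H/(1 + COP).
With T_H = 296.50 K, T_C = 0.588 × 296.50/1.588 = 109.79 K.

110 K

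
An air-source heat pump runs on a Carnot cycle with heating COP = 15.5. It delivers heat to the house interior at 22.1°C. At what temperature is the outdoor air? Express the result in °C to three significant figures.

3.05 °C

COP_HP = T_H/(T_H − T_C) gives T_H − T_C = T_H/COP.
With T_H = 295.25 K, T_C = 295.25 × (1 − 1/15.5) = 276.20 K.
Converting, 276.20 K = 3.05°C.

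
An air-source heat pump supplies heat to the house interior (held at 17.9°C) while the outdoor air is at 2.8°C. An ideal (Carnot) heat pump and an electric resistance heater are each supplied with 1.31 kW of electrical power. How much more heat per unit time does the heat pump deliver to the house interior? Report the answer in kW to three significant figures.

In absolute terms T_C = 275.95 K and T_H = 291.05 K, so ΔT = 15.10 K.
COP_Carnot = T_H/ΔT = 291.05/15.10 = 19.27.
The heat pump delivers Q̇_H = COP × Ẇ = 25.25 kW; the resistance heater delivers Ẇ = 1.310 kW.
Extra = (COP − 1)·Ẇ = 23.94 kW.

23.9 kW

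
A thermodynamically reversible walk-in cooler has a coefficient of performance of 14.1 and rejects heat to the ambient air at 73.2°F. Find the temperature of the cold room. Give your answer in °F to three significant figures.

37.9 °F

For a Carnot refrigerator COP_R = T_C/(T_H − T_C), so T_C = COP·T_H/(1 + COP).
With T_H = 296.04 K, T_C = 14.1 × 296.04/15.10 = 276.43 K.
Converting, 276.43 K = 37.91°F.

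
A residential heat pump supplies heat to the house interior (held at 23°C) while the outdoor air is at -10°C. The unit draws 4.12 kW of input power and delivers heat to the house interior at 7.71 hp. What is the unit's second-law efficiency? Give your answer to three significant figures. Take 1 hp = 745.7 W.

0.155

Converting, Q̇_H = 7.710 hp = 5.749 kW, so COP_actual = Q̇_H/Ẇ = 5.749/4.120 = 1.395.
In absolute terms T_C = 263.15 K and T_H = 296.15 K, so ΔT = 33.00 K.
COP_Carnot = T_H/ΔT = 296.15/33.00 = 8.974.
η_II = COP_actual/COP_Carnot = 1.395/8.974 = 0.1555.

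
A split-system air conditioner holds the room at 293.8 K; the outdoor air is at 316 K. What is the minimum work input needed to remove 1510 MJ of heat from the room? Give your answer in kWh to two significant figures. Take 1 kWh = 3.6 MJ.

The reservoir spacing is ΔT = 316 − 293.8 = 22.20 K.
The reversible limit is COP_R = T_C/ΔT = 13.23, so W_min = Q_C/COP = Q_C·ΔT/T_C.
W_min = 1510 × 22.20/293.80 = 114.1 MJ = 31.69 kWh.

32 kWh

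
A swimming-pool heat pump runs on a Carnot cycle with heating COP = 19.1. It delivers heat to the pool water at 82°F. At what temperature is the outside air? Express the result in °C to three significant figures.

12.0 °C

COP_HP = T_H/(T_H − T_C) gives T_H − T_C = T_H/COP.
With T_H = 300.93 K, T_C = 300.93 × (1 − 1/19.1) = 285.17 K.
Converting, 285.17 K = 12.02°C.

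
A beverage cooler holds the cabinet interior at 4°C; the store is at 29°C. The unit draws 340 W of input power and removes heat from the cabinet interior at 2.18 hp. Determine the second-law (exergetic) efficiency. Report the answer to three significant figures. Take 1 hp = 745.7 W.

Converting, Q̇_C = 2.180 hp = 1626 W, so COP_actual = Q̇_C/Ẇ = 1626/340.0 = 4.781.
In absolute terms T_C = 277.15 K and T_H = 302.15 K, so ΔT = 25.00 K.
COP_Carnot = T_C/ΔT = 277.15/25.00 = 11.09.
η_II = COP_actual/COP_Carnot = 4.781/11.09 = 0.4313.

0.431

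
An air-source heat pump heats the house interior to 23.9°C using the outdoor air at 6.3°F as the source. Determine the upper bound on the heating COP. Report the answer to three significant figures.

In absolute terms T_C = 258.87 K and T_H = 297.05 K, so ΔT = 38.18 K.
For a reversible cycle, COP_Carnot = T_H/ΔT = 297.05/38.18 = 7.781.

7.78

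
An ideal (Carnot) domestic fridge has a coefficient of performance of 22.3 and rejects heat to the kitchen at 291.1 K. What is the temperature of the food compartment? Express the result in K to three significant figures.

279 K

For a Carnot refrigerator COP_R = T_C/(T_H − T_C), so T_C = COP·T_H/(1 + COP).
With T_H = 291.10 K, T_C = 22.3 × 291.10/23.30 = 278.61 K.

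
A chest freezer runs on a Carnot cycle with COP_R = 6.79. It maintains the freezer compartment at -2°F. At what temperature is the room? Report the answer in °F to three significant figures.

65.4 °F

COP_R = T_C/(T_H − T_C) gives T_H − T_C = T_C/COP.
With T_C = 254.26 K, T_H = 254.26 × (1 + 1/6.79) = 291.71 K.
Converting, 291.71 K = 65.40°F.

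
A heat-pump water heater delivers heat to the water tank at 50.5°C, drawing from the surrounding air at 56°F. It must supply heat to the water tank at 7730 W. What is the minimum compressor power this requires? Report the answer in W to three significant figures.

In absolute terms T_C = 286.48 K and T_H = 323.65 K, so ΔT = 37.17 K.
COP_Carnot = T_H/ΔT = 323.65/37.17 = 8.708.
Ẇ_min = Q̇/COP_Carnot = 7730/8.708 = 887.7 W.

888 W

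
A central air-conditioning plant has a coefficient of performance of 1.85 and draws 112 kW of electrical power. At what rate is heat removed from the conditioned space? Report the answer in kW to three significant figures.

Q̇_C = COP × Ẇ = 1.85 × 112.0 = 207.2 kW.

207 kW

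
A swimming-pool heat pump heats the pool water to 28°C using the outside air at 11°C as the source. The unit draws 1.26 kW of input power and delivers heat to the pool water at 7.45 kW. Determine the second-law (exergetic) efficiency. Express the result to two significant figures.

COP_actual = Q̇_H/Ẇ = 7.450/1.260 = 5.913.
In absolute terms T_C = 284.15 K and T_H = 301.15 K, so ΔT = 17.00 K.
COP_Carnot = T_H/ΔT = 301.15/17.00 = 17.71.
η_II = COP_actual/COP_Carnot = 5.913/17.71 = 0.3338.

0.33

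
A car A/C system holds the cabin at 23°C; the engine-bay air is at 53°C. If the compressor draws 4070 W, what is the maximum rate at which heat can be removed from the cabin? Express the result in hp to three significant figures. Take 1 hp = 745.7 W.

53.9 hp

In absolute terms T_C = 296.15 K and T_H = 326.15 K, so ΔT = 30.00 K.
COP_Carnot = T_C/ΔT = 296.15/30.00 = 9.872.
Q̇_max = COP_Carnot × Ẇ = 9.872 × 4070 W = 40180 W = 53.88 hp.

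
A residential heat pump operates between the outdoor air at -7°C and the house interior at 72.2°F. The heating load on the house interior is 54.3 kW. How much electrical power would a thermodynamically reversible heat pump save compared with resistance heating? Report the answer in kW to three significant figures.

48.9 kW

In absolute terms T_C = 266.15 K and T_H = 295.48 K, so ΔT = 29.33 K.
COP_Carnot = T_H/ΔT = 295.48/29.33 = 10.07.
Resistance heating needs Ẇ_res = Q̇_H = 54.30 kW; the reversible heat pump needs only Ẇ_hp = Q̇_H/COP = 5.390 kW.
Saving = 54.30 − 5.390 = 48.91 kW.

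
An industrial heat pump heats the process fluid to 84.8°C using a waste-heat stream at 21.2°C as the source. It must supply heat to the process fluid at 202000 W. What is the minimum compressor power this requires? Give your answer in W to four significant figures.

35890 W

In absolute terms T_C = 294.35 K and T_H = 357.95 K, so ΔT = 63.60 K.
COP_Carnot = T_H/ΔT = 357.95/63.60 = 5.628.
Ẇ_min = Q̇/COP_Carnot = 202000/5.628 = 35890 W.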